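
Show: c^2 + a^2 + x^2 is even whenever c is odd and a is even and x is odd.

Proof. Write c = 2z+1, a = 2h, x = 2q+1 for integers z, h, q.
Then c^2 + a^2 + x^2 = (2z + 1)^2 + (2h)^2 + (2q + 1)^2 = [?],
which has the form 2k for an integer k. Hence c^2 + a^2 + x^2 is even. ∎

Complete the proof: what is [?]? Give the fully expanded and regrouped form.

Expanding: (2z + 1)^2 + (2h)^2 + (2q + 1)^2 = 4h^2 + 4q^2 + 4q + 4z^2 + 4z + 2.
Every term is even; pulling out the factor of 2 gives 2(2h^2 + 2q^2 + 2q + 2z^2 + 2z + 1).

2(2h^2 + 2q^2 + 2q + 2z^2 + 2z + 1)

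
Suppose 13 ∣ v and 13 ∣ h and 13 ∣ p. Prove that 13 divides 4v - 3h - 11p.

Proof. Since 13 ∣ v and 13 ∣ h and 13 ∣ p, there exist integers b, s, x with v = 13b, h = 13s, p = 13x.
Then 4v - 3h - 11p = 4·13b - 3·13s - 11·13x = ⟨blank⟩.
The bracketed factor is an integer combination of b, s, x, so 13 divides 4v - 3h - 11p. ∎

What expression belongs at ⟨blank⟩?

13(4b - 3s - 11x)

Each term has a factor of 13: 4·13b - 3·13s - 11·13x = 13·(4b - 3s - 11x).
Since 4b - 3s - 11x is an integer, 13 ∣ (4v - 3h - 11p).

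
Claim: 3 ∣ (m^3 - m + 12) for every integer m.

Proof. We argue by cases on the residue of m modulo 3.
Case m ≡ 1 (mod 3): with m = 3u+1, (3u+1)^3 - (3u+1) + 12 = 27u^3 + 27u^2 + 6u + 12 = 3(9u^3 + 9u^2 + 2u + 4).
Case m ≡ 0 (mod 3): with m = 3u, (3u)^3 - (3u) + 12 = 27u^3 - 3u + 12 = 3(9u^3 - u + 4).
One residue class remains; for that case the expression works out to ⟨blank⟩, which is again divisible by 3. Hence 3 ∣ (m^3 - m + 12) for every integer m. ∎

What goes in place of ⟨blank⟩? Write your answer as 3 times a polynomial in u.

3(9u^3 + 18u^2 + 11u + 6)

The residues treated are {1, 0}, so the missing case is m ≡ 2 (mod 3); write m = 3u+2.
Then (3u+2)^3 - (3u+2) + 12 = 27u^3 + 54u^2 + 33u + 18 = 3(9u^3 + 18u^2 + 11u + 6).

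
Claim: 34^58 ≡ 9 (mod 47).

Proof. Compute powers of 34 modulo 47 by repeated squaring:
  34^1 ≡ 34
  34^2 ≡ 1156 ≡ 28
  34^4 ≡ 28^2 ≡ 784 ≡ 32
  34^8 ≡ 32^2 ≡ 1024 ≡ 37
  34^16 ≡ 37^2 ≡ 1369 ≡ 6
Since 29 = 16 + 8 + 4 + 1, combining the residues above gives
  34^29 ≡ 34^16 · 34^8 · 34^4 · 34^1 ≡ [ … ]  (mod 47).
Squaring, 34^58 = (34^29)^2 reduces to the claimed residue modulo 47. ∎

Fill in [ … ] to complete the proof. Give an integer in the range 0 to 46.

3

Multiply the listed residues: 6 · 37 · 32 · 34 = 222 → 7104 → 241536.
Reducing modulo 47: 241536 = 5139·47 + 3, so 34^29 ≡ 3.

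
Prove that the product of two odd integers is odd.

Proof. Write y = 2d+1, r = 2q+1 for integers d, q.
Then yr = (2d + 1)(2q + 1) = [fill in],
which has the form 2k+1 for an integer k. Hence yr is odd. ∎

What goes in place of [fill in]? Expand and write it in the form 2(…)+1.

(2d + 1)(2q + 1) = 4dq + 2d + 2q + 1
= 2(2dq + d + q) + 1.
Since 2dq + d + q is an integer, the product is of the form 2k+1 for an integer k.

2(2dq + d + q) + 1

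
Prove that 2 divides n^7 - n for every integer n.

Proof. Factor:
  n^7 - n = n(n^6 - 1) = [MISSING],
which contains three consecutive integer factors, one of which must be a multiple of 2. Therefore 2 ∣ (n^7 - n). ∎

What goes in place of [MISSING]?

(n - 1)n(n + 1)(n^4 + n^2 + 1)

n^6 - 1 = (n^2 - 1)(n^4 + n^2 + 1), and n^2 - 1 = (n-1)(n+1).
So n(n^6 - 1) = (n - 1)n(n + 1)(n^4 + n^2 + 1).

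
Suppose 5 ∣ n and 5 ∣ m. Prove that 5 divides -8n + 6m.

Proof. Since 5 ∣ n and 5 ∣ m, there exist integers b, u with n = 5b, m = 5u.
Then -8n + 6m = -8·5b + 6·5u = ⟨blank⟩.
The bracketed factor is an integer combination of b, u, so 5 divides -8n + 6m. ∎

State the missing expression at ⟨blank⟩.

5(-8b + 6u)

Pull the common 5 out of every term: -8·5b + 6·5u = 5(-8b + 6u).
-8b + 6u is an integer, which exhibits the divisibility.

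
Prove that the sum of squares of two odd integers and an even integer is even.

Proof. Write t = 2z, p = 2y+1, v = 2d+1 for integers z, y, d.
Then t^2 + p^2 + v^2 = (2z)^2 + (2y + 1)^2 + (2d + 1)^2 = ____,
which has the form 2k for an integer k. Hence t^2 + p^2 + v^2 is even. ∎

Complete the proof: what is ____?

2(2d^2 + 2d + 2y^2 + 2y + 2z^2 + 1)

(2z)^2 + (2y + 1)^2 + (2d + 1)^2 = 4d^2 + 4d + 4y^2 + 4y + 4z^2 + 2
= 2(2d^2 + 2d + 2y^2 + 2y + 2z^2 + 1).
Since 2d^2 + 2d + 2y^2 + 2y + 2z^2 + 1 is an integer, the sum of squares is of the form 2k for an integer k.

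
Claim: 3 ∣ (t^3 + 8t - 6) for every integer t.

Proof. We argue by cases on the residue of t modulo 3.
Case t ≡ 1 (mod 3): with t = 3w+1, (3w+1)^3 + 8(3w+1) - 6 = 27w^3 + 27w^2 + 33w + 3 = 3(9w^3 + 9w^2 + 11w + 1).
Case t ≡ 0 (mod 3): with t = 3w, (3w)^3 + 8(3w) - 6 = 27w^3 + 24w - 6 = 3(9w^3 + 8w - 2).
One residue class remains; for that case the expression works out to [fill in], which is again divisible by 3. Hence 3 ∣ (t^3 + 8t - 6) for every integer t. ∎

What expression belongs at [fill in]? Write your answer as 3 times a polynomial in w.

Only t ≡ 2 (mod 3) is unaccounted for. Put t = 3w+2:
(3w+2)^3 + 8(3w+2) - 6 expands to 27w^3 + 54w^2 + 60w + 18,
and factoring out 3 leaves 3(9w^3 + 18w^2 + 20w + 6).

3(9w^3 + 18w^2 + 20w + 6)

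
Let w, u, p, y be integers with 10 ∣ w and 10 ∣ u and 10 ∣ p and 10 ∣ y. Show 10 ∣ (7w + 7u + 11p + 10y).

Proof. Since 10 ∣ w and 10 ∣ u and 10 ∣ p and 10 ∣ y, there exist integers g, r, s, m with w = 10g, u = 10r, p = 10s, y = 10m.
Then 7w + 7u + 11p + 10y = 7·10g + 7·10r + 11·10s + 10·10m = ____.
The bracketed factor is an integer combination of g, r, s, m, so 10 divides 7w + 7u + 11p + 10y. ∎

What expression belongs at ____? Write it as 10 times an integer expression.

Pull the common 10 out of every term: 7·10g + 7·10r + 11·10s + 10·10m = 10(7g + 10m + 7r + 11s).
7g + 10m + 7r + 11s is an integer, which exhibits the divisibility.

10(7g + 10m + 7r + 11s)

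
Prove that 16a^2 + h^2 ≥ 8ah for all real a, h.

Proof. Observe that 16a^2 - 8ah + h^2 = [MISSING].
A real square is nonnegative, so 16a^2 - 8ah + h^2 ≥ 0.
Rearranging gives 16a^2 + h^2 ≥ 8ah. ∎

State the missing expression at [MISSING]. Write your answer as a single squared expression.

(4a - h)^2

The leading and trailing coefficients are 4^2 and 1^2, and 8 = 2·4·1, so the trinomial is (4a - h)^2.
Hence 16a^2 - 8ah + h^2 ≥ 0.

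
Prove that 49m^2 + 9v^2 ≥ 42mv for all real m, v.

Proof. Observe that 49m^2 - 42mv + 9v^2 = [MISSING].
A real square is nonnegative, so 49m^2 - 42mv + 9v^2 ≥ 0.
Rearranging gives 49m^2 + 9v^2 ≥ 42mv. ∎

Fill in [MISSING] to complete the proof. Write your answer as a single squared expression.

(7m - 3v)^2

The leading and trailing coefficients are 7^2 and 3^2, and 42 = 2·7·3, so the trinomial is (7m - 3v)^2.
Hence 49m^2 - 42mv + 9v^2 ≥ 0.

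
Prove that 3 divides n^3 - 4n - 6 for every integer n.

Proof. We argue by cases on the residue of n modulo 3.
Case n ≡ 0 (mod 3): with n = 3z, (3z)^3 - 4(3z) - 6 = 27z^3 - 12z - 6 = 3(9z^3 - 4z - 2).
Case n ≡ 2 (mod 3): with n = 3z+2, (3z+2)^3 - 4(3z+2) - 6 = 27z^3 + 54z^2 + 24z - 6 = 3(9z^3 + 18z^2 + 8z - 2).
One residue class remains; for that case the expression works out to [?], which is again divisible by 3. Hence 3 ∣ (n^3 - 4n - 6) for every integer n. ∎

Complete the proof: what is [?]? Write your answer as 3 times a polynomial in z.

The residues treated are {0, 2}, so the missing case is n ≡ 1 (mod 3); write n = 3z+1.
Then (3z+1)^3 - 4(3z+1) - 6 = 27z^3 + 27z^2 - 3z - 9 = 3(9z^3 + 9z^2 - z - 3).

3(9z^3 + 9z^2 - z - 3)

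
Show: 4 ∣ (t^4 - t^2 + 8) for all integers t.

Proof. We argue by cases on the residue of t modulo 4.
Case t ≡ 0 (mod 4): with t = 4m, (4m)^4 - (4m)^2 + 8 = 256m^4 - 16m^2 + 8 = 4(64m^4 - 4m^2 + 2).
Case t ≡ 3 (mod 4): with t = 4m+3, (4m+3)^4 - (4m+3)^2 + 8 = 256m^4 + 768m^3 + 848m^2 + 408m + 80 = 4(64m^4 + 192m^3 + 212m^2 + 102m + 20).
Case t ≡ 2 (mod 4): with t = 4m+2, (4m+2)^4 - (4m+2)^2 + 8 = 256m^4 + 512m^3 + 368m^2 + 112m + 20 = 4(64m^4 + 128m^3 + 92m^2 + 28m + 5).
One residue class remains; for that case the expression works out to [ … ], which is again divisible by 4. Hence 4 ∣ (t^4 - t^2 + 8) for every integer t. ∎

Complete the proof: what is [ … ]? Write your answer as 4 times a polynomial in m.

Only t ≡ 1 (mod 4) is unaccounted for. Put t = 4m+1:
(4m+1)^4 - (4m+1)^2 + 8 expands to 256m^4 + 256m^3 + 80m^2 + 8m + 8,
and factoring out 4 leaves 4(64m^4 + 64m^3 + 20m^2 + 2m + 2).

4(64m^4 + 64m^3 + 20m^2 + 2m + 2)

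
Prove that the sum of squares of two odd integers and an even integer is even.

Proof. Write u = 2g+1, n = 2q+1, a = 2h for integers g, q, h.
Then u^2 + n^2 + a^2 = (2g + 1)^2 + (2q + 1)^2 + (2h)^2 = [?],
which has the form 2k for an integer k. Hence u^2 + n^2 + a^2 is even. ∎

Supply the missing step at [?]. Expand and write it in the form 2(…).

Expanding: (2g + 1)^2 + (2q + 1)^2 + (2h)^2 = 4g^2 + 4g + 4h^2 + 4q^2 + 4q + 2.
Every term is even; pulling out the factor of 2 gives 2(2g^2 + 2g + 2h^2 + 2q^2 + 2q + 1).

2(2g^2 + 2g + 2h^2 + 2q^2 + 2q + 1)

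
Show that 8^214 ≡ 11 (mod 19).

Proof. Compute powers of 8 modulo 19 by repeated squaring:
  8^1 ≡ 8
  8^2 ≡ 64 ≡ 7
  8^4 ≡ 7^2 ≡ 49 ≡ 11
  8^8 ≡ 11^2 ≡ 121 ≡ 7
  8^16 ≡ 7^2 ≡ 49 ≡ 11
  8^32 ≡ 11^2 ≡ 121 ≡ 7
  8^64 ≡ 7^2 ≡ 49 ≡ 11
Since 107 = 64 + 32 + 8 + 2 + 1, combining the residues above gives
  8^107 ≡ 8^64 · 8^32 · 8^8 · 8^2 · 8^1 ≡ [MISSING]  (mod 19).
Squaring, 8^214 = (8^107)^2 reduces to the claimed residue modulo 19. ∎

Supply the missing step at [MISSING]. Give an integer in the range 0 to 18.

12

Multiply the listed residues: 11 · 7 · 7 · 7 · 8 = 77 → 539 → 3773 → 30184.
Reducing modulo 19: 30184 = 1588·19 + 12, so 8^107 ≡ 12.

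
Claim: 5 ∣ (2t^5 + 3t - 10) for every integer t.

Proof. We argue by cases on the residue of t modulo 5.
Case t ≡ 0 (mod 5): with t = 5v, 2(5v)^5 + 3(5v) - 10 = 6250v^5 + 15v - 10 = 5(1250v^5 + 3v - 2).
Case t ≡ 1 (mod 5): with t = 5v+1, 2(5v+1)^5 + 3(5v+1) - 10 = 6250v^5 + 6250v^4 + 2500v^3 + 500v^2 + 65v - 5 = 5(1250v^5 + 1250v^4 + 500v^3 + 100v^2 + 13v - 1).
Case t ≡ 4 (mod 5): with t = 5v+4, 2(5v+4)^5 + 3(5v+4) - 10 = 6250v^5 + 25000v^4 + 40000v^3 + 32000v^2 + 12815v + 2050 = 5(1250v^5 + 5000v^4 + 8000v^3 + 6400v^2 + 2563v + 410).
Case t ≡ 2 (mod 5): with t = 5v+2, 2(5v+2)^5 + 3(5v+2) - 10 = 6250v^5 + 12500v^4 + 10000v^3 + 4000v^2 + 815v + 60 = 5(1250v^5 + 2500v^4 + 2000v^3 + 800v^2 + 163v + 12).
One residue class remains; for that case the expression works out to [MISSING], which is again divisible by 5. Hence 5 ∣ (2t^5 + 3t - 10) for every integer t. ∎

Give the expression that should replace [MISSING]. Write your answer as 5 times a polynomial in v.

5(1250v^5 + 3750v^4 + 4500v^3 + 2700v^2 + 813v + 97)

Only t ≡ 3 (mod 5) is unaccounted for. Put t = 5v+3:
2(5v+3)^5 + 3(5v+3) - 10 expands to 6250v^5 + 18750v^4 + 22500v^3 + 13500v^2 + 4065v + 485,
and factoring out 5 leaves 5(1250v^5 + 3750v^4 + 4500v^3 + 2700v^2 + 813v + 97).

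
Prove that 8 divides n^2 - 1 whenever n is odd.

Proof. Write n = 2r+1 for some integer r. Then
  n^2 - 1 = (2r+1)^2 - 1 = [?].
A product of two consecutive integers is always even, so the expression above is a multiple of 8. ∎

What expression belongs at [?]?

4r(r + 1)

(2r+1)^2 - 1 = 4r^2 + 4r + 1 - 1 = 4r^2 + 4r = 4r(r+1).
Since r and r+1 are consecutive, r(r+1) is even, and 4·(even) is a multiple of 8.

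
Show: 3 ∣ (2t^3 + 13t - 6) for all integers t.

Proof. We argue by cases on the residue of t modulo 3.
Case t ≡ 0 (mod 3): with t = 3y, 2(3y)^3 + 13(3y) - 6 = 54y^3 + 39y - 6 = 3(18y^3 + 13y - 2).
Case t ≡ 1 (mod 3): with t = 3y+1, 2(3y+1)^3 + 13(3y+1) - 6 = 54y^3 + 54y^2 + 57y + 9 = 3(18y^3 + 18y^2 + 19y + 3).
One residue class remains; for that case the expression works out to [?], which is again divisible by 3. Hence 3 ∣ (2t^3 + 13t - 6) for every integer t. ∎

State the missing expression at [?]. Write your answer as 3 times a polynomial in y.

3(18y^3 + 36y^2 + 37y + 12)

The residues treated are {0, 1}, so the missing case is t ≡ 2 (mod 3); write t = 3y+2.
Then 2(3y+2)^3 + 13(3y+2) - 6 = 54y^3 + 108y^2 + 111y + 36 = 3(18y^3 + 36y^2 + 37y + 12).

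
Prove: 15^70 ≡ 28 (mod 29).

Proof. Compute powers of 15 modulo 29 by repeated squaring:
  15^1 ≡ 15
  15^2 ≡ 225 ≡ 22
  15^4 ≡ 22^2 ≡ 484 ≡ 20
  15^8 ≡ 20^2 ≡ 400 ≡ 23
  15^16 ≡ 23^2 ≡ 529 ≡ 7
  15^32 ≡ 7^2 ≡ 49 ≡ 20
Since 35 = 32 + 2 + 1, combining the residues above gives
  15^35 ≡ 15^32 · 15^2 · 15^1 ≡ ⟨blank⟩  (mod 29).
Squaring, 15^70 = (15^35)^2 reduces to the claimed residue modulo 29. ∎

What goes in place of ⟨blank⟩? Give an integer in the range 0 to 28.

15^32 · 15^2 · 15^1 ≡ 20 · 22 · 15 = 6600.
6600 mod 29 = 17, so 15^35 ≡ 17 (mod 29).

17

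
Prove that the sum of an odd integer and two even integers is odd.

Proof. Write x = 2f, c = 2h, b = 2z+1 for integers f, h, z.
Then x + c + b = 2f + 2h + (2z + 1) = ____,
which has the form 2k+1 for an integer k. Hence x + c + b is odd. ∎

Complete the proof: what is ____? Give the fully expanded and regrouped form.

2f + 2h + (2z + 1) = 2f + 2h + 2z + 1
= 2(f + h + z) + 1.
Since f + h + z is an integer, the sum is of the form 2k+1 for an integer k.

2(f + h + z) + 1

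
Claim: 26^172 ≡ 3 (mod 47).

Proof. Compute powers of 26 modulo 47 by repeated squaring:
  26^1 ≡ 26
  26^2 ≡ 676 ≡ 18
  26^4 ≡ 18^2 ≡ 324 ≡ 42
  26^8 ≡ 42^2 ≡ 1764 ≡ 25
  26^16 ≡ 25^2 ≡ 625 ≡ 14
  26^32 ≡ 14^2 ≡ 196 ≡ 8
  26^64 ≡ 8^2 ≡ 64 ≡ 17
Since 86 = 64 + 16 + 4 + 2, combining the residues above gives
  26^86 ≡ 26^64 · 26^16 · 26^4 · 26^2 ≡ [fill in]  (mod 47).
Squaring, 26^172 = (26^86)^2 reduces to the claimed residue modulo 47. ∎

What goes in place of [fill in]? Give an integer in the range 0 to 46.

12

26^64 · 26^16 · 26^4 · 26^2 ≡ 17 · 14 · 42 · 18 = 179928.
179928 mod 47 = 12, so 26^86 ≡ 12 (mod 47).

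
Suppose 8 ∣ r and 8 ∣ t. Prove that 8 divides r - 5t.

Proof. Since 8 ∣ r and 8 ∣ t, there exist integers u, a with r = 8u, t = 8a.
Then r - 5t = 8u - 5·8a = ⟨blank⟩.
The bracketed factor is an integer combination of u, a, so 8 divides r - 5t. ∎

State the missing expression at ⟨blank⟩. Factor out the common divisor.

8(-5a + u)

Each term has a factor of 8: 8u - 5·8a = 8·(-5a + u).
Since -5a + u is an integer, 8 ∣ (r - 5t).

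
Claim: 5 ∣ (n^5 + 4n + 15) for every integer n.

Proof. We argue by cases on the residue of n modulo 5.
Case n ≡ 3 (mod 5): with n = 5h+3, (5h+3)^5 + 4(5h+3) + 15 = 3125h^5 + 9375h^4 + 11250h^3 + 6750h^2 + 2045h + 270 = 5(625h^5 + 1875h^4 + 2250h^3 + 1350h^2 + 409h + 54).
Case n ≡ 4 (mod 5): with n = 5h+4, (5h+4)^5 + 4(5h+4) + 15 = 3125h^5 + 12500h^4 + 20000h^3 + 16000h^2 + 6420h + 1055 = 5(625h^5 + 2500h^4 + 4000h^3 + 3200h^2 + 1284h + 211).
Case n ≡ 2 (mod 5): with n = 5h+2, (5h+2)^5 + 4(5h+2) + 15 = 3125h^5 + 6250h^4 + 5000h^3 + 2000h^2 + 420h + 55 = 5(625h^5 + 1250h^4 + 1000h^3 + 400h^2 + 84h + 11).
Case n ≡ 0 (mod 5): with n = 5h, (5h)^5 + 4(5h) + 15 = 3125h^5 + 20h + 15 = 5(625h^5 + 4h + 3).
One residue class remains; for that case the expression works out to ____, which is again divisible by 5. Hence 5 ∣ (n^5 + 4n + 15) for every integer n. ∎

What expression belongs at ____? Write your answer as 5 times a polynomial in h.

5(625h^5 + 625h^4 + 250h^3 + 50h^2 + 9h + 4)

The residues treated are {3, 4, 2, 0}, so the missing case is n ≡ 1 (mod 5); write n = 5h+1.
Then (5h+1)^5 + 4(5h+1) + 15 = 3125h^5 + 3125h^4 + 1250h^3 + 250h^2 + 45h + 20 = 5(625h^5 + 625h^4 + 250h^3 + 50h^2 + 9h + 4).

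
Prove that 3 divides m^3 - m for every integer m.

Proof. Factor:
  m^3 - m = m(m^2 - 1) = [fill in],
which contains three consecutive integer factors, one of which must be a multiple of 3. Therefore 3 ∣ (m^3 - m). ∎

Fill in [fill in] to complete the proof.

(m - 1)m(m + 1)

m(m^2 - 1) = m(m - 1)(m + 1) = (m - 1)m(m + 1).
These three factors are consecutive integers, so their product is divisible by 3.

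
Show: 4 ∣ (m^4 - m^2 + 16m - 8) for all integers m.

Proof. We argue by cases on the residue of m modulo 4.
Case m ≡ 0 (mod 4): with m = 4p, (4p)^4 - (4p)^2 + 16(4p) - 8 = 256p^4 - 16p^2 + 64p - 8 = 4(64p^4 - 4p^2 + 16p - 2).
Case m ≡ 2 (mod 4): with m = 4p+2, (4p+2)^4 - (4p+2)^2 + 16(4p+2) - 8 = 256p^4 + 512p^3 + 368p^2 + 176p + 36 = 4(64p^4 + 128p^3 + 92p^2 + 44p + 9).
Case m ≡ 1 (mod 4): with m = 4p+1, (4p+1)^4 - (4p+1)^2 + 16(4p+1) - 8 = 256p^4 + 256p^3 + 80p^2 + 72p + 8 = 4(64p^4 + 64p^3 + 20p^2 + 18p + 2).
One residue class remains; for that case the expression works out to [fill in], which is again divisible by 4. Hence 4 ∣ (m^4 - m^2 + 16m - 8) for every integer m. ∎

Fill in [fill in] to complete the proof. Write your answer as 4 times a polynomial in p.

The residues treated are {0, 2, 1}, so the missing case is m ≡ 3 (mod 4); write m = 4p+3.
Then (4p+3)^4 - (4p+3)^2 + 16(4p+3) - 8 = 256p^4 + 768p^3 + 848p^2 + 472p + 112 = 4(64p^4 + 192p^3 + 212p^2 + 118p + 28).

4(64p^4 + 192p^3 + 212p^2 + 118p + 28)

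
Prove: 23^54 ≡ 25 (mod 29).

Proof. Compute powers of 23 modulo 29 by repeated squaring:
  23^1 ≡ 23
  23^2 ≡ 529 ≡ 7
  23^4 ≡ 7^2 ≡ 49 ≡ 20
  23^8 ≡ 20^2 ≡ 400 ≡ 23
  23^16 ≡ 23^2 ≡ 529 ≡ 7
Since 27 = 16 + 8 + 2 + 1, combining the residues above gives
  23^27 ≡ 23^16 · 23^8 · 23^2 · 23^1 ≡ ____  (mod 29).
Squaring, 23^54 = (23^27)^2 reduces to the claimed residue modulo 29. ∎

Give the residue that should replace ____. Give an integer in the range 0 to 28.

24

Multiply the listed residues: 7 · 23 · 7 · 23 = 161 → 1127 → 25921.
Reducing modulo 29: 25921 = 893·29 + 24, so 23^27 ≡ 24.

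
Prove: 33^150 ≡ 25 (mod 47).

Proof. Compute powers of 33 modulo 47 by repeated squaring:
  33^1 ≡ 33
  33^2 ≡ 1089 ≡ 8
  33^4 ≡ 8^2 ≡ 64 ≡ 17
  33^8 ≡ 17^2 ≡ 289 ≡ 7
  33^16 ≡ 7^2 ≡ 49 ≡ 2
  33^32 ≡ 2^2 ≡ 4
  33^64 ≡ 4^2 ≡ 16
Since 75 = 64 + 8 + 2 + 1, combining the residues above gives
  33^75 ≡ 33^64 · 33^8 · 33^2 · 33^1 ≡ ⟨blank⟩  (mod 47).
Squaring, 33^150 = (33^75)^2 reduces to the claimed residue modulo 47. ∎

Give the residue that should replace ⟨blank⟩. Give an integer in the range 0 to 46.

Multiply the listed residues: 16 · 7 · 8 · 33 = 112 → 896 → 29568.
Reducing modulo 47: 29568 = 629·47 + 5, so 33^75 ≡ 5.

5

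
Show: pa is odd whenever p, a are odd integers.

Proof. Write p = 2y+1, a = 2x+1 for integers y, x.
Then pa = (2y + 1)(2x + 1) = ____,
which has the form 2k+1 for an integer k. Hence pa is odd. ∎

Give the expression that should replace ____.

2(2xy + x + y) + 1

(2y + 1)(2x + 1) = 4xy + 2x + 2y + 1
= 2(2xy + x + y) + 1.
Since 2xy + x + y is an integer, the product is of the form 2k+1 for an integer k.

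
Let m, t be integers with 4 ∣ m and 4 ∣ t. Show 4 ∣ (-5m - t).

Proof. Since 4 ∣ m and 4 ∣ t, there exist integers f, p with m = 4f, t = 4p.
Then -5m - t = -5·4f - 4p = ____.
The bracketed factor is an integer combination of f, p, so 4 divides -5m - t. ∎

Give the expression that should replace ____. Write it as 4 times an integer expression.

Pull the common 4 out of every term: -5·4f - 4p = 4(-5f - p).
-5f - p is an integer, which exhibits the divisibility.

4(-5f - p)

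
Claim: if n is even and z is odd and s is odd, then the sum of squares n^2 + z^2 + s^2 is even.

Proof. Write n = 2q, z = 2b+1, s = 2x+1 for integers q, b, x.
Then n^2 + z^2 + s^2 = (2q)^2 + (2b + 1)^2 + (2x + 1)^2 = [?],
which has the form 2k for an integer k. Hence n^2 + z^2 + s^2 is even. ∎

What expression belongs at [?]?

2(2b^2 + 2b + 2q^2 + 2x^2 + 2x + 1)

(2q)^2 + (2b + 1)^2 + (2x + 1)^2 = 4b^2 + 4b + 4q^2 + 4x^2 + 4x + 2
= 2(2b^2 + 2b + 2q^2 + 2x^2 + 2x + 1).
Since 2b^2 + 2b + 2q^2 + 2x^2 + 2x + 1 is an integer, the sum of squares is of the form 2k for an integer k.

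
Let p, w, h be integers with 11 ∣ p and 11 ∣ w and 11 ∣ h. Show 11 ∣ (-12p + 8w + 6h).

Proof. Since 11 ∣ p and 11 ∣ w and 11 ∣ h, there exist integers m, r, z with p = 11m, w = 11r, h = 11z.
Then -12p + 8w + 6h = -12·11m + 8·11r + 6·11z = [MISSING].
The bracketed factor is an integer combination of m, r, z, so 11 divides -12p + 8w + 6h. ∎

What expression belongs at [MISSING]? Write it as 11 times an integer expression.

11(-12m + 8r + 6z)

Pull the common 11 out of every term: -12·11m + 8·11r + 6·11z = 11(-12m + 8r + 6z).
-12m + 8r + 6z is an integer, which exhibits the divisibility.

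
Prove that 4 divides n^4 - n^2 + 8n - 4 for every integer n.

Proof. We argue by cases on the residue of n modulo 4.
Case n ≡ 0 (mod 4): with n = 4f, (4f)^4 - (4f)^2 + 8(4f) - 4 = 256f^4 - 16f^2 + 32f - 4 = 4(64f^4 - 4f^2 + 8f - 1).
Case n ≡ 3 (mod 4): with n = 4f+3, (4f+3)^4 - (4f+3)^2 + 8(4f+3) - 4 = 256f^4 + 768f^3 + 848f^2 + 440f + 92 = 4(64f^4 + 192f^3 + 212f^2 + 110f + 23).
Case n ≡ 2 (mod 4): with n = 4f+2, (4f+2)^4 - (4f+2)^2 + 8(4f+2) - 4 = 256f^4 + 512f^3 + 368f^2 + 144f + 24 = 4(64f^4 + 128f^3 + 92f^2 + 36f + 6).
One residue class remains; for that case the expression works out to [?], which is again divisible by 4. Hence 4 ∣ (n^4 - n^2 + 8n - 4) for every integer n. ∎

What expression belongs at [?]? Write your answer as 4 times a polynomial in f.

4(64f^4 + 64f^3 + 20f^2 + 10f + 1)

Only n ≡ 1 (mod 4) is unaccounted for. Put n = 4f+1:
(4f+1)^4 - (4f+1)^2 + 8(4f+1) - 4 expands to 256f^4 + 256f^3 + 80f^2 + 40f + 4,
and factoring out 4 leaves 4(64f^4 + 64f^3 + 20f^2 + 10f + 1).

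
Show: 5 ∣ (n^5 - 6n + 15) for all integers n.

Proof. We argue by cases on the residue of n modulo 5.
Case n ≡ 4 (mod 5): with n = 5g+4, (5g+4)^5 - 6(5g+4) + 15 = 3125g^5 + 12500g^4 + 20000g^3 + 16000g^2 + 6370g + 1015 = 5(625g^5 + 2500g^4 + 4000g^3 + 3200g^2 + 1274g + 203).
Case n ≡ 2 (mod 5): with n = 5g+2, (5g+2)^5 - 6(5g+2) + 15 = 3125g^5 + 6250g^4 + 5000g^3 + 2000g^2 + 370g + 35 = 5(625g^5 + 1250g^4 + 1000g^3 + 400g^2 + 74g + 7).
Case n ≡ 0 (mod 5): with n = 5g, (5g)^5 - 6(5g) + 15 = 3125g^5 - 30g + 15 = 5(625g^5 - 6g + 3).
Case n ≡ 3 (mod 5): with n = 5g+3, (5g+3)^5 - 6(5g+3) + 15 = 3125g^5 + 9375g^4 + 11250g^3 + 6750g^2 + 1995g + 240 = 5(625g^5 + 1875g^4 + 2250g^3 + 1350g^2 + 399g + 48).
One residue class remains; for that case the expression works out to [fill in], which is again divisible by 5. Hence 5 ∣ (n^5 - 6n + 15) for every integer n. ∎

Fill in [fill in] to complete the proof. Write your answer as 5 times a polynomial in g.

The residues treated are {4, 2, 0, 3}, so the missing case is n ≡ 1 (mod 5); write n = 5g+1.
Then (5g+1)^5 - 6(5g+1) + 15 = 3125g^5 + 3125g^4 + 1250g^3 + 250g^2 - 5g + 10 = 5(625g^5 + 625g^4 + 250g^3 + 50g^2 - g + 2).

5(625g^5 + 625g^4 + 250g^3 + 50g^2 - g + 2)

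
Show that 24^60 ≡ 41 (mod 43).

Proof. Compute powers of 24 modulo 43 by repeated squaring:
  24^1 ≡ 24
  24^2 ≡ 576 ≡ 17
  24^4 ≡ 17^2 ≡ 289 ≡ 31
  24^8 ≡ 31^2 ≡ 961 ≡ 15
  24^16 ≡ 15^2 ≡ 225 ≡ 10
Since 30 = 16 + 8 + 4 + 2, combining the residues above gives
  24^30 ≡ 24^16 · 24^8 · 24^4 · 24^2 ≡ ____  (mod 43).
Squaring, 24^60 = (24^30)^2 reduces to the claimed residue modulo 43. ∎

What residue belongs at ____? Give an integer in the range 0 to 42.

16

Multiply the listed residues: 10 · 15 · 31 · 17 = 150 → 4650 → 79050.
Reducing modulo 43: 79050 = 1838·43 + 16, so 24^30 ≡ 16.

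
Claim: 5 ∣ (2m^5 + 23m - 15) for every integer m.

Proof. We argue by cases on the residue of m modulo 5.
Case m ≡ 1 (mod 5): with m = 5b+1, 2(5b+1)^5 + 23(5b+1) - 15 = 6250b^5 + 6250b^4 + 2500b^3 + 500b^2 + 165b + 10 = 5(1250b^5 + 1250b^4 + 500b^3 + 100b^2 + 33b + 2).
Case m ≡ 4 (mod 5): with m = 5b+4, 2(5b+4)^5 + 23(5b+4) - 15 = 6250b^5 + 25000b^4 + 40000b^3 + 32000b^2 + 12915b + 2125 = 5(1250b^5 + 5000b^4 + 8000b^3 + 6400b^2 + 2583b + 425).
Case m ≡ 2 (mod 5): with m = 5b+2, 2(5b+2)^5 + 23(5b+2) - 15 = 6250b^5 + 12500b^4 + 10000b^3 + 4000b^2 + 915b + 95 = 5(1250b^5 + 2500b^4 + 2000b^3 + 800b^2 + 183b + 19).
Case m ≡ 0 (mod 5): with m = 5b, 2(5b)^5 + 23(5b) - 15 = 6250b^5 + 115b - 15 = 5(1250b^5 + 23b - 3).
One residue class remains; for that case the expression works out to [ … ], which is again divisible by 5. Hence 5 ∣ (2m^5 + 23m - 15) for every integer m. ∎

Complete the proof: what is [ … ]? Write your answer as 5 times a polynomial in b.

Only m ≡ 3 (mod 5) is unaccounted for. Put m = 5b+3:
2(5b+3)^5 + 23(5b+3) - 15 expands to 6250b^5 + 18750b^4 + 22500b^3 + 13500b^2 + 4165b + 540,
and factoring out 5 leaves 5(1250b^5 + 3750b^4 + 4500b^3 + 2700b^2 + 833b + 108).

5(1250b^5 + 3750b^4 + 4500b^3 + 2700b^2 + 833b + 108)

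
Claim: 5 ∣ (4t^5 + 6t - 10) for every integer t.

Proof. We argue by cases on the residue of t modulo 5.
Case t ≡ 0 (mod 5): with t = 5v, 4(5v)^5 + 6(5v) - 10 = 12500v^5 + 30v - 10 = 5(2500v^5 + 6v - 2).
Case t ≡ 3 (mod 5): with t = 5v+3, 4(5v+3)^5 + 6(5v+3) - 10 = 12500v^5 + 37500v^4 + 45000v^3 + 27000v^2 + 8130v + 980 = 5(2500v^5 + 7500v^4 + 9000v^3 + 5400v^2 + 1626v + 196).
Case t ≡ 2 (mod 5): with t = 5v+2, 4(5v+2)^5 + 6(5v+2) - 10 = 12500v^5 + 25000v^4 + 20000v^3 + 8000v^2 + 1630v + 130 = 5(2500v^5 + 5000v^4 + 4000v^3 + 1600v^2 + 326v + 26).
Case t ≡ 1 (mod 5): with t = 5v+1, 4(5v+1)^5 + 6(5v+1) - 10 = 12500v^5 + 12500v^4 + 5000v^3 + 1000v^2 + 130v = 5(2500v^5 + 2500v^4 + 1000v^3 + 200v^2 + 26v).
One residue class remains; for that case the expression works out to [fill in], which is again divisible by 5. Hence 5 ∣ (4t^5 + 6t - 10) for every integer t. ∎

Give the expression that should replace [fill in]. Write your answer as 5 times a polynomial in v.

5(2500v^5 + 10000v^4 + 16000v^3 + 12800v^2 + 5126v + 822)

Only t ≡ 4 (mod 5) is unaccounted for. Put t = 5v+4:
4(5v+4)^5 + 6(5v+4) - 10 expands to 12500v^5 + 50000v^4 + 80000v^3 + 64000v^2 + 25630v + 4110,
and factoring out 5 leaves 5(2500v^5 + 10000v^4 + 16000v^3 + 12800v^2 + 5126v + 822).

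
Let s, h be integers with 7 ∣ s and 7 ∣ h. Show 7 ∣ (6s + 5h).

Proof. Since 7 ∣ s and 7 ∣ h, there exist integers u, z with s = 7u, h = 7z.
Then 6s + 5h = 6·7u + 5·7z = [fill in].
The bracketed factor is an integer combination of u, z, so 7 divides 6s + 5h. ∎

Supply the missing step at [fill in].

7(6u + 5z)

Pull the common 7 out of every term: 6·7u + 5·7z = 7(6u + 5z).
6u + 5z is an integer, which exhibits the divisibility.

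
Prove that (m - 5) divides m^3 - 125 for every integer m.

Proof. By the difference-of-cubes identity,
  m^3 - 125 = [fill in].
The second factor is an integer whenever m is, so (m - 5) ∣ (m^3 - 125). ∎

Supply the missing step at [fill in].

(m - 5)(m^2 + 5m + 25)

Polynomial division of m^3 - 125 by m - 5 leaves remainder 0 and quotient m^2 + 5m + 25.
Hence m^3 - 125 = (m - 5)(m^2 + 5m + 25).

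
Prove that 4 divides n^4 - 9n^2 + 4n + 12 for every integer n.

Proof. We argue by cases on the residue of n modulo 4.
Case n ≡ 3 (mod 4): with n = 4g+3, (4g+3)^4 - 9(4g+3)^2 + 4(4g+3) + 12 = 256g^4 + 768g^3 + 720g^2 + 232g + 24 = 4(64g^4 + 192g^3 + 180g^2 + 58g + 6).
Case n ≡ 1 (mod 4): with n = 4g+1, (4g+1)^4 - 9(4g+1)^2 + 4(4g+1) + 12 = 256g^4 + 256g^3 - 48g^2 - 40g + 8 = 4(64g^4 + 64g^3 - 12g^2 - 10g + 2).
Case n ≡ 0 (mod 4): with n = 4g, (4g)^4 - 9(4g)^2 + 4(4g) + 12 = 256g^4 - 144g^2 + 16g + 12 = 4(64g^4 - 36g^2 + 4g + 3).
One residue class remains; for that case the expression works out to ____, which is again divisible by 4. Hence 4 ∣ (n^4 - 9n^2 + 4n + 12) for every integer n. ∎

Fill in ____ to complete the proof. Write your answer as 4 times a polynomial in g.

The residues treated are {3, 1, 0}, so the missing case is n ≡ 2 (mod 4); write n = 4g+2.
Then (4g+2)^4 - 9(4g+2)^2 + 4(4g+2) + 12 = 256g^4 + 512g^3 + 240g^2 = 4(64g^4 + 128g^3 + 60g^2).

4(64g^4 + 128g^3 + 60g^2)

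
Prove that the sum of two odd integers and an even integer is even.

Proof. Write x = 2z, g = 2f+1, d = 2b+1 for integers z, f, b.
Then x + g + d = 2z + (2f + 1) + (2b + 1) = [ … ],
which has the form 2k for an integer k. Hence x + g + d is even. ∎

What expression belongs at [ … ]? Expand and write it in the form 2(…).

2z + (2f + 1) + (2b + 1) = 2b + 2f + 2z + 2
= 2(b + f + z + 1).
Since b + f + z + 1 is an integer, the sum is of the form 2k for an integer k.

2(b + f + z + 1)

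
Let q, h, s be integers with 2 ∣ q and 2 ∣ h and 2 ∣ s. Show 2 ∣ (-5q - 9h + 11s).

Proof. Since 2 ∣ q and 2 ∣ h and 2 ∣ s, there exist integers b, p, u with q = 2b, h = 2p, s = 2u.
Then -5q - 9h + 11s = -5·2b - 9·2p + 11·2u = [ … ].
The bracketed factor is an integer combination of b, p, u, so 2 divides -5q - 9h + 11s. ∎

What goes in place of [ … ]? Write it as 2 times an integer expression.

Each term has a factor of 2: -5·2b - 9·2p + 11·2u = 2·(-5b - 9p + 11u).
Since -5b - 9p + 11u is an integer, 2 ∣ (-5q - 9h + 11s).

2(-5b - 9p + 11u)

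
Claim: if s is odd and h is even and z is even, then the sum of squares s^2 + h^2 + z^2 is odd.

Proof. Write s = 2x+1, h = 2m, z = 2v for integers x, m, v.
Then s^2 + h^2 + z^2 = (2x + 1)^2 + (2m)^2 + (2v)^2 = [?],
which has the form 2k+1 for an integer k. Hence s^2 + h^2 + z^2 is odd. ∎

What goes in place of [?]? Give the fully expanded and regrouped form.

2(2m^2 + 2v^2 + 2x^2 + 2x) + 1

Expanding: (2x + 1)^2 + (2m)^2 + (2v)^2 = 4m^2 + 4v^2 + 4x^2 + 4x + 1.
Every term except the constant is even, so this is 2(2m^2 + 2v^2 + 2x^2 + 2x) + 1,
and 2m^2 + 2v^2 + 2x^2 + 2x ∈ ℤ gives the required form.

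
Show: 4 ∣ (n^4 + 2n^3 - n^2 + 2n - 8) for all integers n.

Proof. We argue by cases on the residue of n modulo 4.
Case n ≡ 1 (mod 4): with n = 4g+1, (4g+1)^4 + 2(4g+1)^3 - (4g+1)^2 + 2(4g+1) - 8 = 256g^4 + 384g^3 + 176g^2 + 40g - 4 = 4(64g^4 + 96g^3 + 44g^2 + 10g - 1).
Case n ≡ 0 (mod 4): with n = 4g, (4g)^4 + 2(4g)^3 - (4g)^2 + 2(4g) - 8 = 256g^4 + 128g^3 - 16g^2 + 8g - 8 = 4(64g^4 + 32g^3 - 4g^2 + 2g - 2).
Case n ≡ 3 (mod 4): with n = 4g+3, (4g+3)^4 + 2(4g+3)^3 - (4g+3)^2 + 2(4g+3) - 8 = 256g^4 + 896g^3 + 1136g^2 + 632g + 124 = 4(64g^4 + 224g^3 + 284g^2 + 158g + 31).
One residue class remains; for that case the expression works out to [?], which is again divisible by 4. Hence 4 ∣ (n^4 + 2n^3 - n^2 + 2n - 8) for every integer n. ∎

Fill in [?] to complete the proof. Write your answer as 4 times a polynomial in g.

The residues treated are {1, 0, 3}, so the missing case is n ≡ 2 (mod 4); write n = 4g+2.
Then (4g+2)^4 + 2(4g+2)^3 - (4g+2)^2 + 2(4g+2) - 8 = 256g^4 + 640g^3 + 560g^2 + 216g + 24 = 4(64g^4 + 160g^3 + 140g^2 + 54g + 6).

4(64g^4 + 160g^3 + 140g^2 + 54g + 6)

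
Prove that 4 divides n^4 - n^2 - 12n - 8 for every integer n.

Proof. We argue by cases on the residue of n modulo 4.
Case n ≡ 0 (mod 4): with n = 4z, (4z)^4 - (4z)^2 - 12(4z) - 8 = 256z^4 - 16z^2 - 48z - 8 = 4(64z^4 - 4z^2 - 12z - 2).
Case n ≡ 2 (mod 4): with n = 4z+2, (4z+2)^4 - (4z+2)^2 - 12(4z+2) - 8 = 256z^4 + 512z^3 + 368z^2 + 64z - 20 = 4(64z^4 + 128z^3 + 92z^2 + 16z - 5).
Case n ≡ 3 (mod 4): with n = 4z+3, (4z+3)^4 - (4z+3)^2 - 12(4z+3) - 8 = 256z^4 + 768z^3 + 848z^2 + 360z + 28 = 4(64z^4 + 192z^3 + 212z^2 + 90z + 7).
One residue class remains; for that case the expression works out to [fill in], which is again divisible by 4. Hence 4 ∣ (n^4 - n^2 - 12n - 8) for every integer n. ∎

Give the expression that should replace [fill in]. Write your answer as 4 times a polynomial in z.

Only n ≡ 1 (mod 4) is unaccounted for. Put n = 4z+1:
(4z+1)^4 - (4z+1)^2 - 12(4z+1) - 8 expands to 256z^4 + 256z^3 + 80z^2 - 40z - 20,
and factoring out 4 leaves 4(64z^4 + 64z^3 + 20z^2 - 10z - 5).

4(64z^4 + 64z^3 + 20z^2 - 10z - 5)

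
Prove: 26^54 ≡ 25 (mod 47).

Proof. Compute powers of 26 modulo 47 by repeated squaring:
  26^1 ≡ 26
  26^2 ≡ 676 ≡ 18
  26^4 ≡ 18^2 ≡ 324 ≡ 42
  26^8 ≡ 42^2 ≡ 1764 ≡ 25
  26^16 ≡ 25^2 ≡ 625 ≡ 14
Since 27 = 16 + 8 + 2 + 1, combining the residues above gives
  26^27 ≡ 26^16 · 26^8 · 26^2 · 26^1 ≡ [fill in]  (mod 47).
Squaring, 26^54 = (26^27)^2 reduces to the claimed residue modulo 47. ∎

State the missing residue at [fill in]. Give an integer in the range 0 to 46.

Multiply the listed residues: 14 · 25 · 18 · 26 = 350 → 6300 → 163800.
Reducing modulo 47: 163800 = 3485·47 + 5, so 26^27 ≡ 5.

5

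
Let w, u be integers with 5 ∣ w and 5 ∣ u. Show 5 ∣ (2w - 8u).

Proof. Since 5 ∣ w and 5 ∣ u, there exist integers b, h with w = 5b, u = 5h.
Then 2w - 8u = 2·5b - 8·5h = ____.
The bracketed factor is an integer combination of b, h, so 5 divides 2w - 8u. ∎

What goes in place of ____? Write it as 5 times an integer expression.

5(2b - 8h)

Each term has a factor of 5: 2·5b - 8·5h = 5·(2b - 8h).
Since 2b - 8h is an integer, 5 ∣ (2w - 8u).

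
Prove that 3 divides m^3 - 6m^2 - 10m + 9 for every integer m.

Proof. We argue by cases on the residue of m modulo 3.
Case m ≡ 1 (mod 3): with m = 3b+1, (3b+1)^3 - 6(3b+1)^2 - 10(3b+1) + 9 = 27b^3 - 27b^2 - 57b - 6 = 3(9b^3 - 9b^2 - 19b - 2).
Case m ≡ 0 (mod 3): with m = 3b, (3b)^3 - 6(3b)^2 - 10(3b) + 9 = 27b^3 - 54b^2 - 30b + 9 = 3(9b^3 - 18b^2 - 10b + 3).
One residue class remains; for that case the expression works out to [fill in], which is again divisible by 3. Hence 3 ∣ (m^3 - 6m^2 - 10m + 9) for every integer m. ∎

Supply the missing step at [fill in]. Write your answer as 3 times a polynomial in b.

3(9b^3 - 22b - 9)

The residues treated are {1, 0}, so the missing case is m ≡ 2 (mod 3); write m = 3b+2.
Then (3b+2)^3 - 6(3b+2)^2 - 10(3b+2) + 9 = 27b^3 - 66b - 27 = 3(9b^3 - 22b - 9).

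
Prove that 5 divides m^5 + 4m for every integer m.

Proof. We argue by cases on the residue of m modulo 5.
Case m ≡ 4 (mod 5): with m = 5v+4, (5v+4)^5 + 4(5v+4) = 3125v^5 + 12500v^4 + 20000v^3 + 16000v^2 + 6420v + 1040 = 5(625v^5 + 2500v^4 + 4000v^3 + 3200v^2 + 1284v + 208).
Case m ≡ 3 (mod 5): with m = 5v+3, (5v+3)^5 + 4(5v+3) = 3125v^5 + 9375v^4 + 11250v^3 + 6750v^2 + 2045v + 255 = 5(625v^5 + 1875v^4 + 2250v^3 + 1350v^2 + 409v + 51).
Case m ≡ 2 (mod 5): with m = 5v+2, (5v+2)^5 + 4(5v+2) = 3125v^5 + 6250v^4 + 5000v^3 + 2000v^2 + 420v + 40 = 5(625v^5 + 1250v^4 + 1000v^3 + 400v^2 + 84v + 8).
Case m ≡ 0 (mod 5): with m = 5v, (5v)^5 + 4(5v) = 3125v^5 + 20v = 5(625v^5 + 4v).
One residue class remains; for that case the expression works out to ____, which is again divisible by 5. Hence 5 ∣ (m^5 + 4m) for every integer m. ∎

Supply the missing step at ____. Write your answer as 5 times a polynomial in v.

5(625v^5 + 625v^4 + 250v^3 + 50v^2 + 9v + 1)

The residues treated are {4, 3, 2, 0}, so the missing case is m ≡ 1 (mod 5); write m = 5v+1.
Then (5v+1)^5 + 4(5v+1) = 3125v^5 + 3125v^4 + 1250v^3 + 250v^2 + 45v + 5 = 5(625v^5 + 625v^4 + 250v^3 + 50v^2 + 9v + 1).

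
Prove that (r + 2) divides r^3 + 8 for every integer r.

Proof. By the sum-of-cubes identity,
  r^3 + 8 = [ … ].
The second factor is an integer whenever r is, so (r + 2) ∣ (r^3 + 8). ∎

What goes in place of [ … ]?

Polynomial division of r^3 + 8 by r + 2 leaves remainder 0 and quotient r^2 - 2r + 4.
Hence r^3 + 8 = (r + 2)(r^2 - 2r + 4).

(r + 2)(r^2 - 2r + 4)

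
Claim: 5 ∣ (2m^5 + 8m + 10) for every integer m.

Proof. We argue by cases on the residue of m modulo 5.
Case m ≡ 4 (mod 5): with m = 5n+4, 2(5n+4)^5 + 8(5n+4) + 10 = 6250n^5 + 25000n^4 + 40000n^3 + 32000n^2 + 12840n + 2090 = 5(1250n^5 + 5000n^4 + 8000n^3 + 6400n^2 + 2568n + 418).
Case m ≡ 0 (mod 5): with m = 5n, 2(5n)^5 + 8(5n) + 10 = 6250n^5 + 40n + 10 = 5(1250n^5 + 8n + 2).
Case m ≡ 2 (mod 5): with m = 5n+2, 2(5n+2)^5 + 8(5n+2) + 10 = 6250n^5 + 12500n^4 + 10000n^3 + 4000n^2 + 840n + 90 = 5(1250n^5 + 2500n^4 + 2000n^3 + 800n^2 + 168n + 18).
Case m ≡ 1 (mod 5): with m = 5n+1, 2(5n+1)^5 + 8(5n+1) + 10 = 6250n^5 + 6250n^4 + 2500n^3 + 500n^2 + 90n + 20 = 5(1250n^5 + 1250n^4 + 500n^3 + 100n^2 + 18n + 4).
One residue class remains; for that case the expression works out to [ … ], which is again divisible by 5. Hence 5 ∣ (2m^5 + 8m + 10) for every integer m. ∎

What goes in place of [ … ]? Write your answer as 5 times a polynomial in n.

The residues treated are {4, 0, 2, 1}, so the missing case is m ≡ 3 (mod 5); write m = 5n+3.
Then 2(5n+3)^5 + 8(5n+3) + 10 = 6250n^5 + 18750n^4 + 22500n^3 + 13500n^2 + 4090n + 520 = 5(1250n^5 + 3750n^4 + 4500n^3 + 2700n^2 + 818n + 104).

5(1250n^5 + 3750n^4 + 4500n^3 + 2700n^2 + 818n + 104)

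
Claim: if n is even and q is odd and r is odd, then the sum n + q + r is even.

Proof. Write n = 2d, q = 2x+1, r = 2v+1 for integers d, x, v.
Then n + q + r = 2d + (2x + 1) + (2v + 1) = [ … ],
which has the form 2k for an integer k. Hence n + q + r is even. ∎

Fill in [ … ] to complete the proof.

2(d + v + x + 1)

Expanding: 2d + (2x + 1) + (2v + 1) = 2d + 2v + 2x + 2.
Every term is even; pulling out the factor of 2 gives 2(d + v + x + 1).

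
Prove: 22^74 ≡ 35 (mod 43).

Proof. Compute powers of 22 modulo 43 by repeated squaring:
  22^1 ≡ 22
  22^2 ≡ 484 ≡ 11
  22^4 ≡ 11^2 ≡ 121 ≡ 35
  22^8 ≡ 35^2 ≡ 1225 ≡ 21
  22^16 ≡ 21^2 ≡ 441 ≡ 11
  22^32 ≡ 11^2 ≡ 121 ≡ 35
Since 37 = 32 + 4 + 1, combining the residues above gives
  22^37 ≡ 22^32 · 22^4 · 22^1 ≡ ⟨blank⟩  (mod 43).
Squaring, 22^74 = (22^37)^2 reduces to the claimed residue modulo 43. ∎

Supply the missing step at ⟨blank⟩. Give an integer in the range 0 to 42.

32

22^32 · 22^4 · 22^1 ≡ 35 · 35 · 22 = 26950.
26950 mod 43 = 32, so 22^37 ≡ 32 (mod 43).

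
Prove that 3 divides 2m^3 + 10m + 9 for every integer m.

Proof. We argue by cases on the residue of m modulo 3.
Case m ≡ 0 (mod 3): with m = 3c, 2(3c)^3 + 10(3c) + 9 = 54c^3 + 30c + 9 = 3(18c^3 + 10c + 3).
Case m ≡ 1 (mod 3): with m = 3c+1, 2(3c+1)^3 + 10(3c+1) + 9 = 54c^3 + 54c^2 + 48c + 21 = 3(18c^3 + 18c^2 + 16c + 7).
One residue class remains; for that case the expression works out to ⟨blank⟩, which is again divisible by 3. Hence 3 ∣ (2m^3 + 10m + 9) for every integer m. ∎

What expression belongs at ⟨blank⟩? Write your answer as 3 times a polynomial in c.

Only m ≡ 2 (mod 3) is unaccounted for. Put m = 3c+2:
2(3c+2)^3 + 10(3c+2) + 9 expands to 54c^3 + 108c^2 + 102c + 45,
and factoring out 3 leaves 3(18c^3 + 36c^2 + 34c + 15).

3(18c^3 + 36c^2 + 34c + 15)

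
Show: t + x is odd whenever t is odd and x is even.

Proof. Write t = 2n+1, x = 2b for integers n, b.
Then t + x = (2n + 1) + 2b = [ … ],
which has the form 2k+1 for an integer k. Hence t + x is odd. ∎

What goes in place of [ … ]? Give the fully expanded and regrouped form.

Expanding: (2n + 1) + 2b = 2b + 2n + 1.
Every term except the constant is even, so this is 2(b + n) + 1,
and b + n ∈ ℤ gives the required form.

2(b + n) + 1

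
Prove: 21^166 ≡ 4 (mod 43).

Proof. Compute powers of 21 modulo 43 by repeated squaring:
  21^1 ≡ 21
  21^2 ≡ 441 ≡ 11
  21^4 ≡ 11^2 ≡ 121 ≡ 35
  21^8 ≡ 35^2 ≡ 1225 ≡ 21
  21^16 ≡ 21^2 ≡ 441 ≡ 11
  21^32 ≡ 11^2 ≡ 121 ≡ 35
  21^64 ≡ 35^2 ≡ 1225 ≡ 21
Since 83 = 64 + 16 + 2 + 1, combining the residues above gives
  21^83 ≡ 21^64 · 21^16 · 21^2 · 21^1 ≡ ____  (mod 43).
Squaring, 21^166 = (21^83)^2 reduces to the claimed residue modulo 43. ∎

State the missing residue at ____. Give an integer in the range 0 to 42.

Multiply the listed residues: 21 · 11 · 11 · 21 = 231 → 2541 → 53361.
Reducing modulo 43: 53361 = 1240·43 + 41, so 21^83 ≡ 41.

41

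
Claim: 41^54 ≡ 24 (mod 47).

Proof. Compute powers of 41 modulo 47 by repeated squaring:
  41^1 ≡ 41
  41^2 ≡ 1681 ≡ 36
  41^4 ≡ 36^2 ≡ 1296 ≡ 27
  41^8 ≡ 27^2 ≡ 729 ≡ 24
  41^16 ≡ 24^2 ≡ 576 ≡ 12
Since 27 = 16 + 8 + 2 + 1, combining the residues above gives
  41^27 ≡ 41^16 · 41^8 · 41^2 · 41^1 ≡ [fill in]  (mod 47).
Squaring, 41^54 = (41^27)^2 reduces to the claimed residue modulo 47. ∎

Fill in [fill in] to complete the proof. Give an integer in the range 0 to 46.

20

41^16 · 41^8 · 41^2 · 41^1 ≡ 12 · 24 · 36 · 41 = 425088.
425088 mod 47 = 20, so 41^27 ≡ 20 (mod 47).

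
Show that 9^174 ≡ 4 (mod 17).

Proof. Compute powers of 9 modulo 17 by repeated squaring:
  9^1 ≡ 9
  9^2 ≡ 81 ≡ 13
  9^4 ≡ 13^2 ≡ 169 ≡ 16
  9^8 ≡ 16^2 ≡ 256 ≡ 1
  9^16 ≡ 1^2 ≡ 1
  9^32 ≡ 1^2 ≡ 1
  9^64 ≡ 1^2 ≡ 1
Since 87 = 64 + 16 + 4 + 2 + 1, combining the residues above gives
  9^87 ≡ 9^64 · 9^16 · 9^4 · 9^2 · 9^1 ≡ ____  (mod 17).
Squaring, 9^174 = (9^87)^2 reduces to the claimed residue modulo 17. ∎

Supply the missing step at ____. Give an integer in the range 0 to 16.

2

Multiply the listed residues: 1 · 1 · 16 · 13 · 9 = 1 → 16 → 208 → 1872.
Reducing modulo 17: 1872 = 110·17 + 2, so 9^87 ≡ 2.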